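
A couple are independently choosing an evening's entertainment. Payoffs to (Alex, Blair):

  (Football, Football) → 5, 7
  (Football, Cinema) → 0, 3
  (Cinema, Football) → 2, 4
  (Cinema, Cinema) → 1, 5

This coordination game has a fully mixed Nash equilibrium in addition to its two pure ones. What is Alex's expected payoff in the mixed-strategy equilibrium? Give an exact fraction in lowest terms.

Blair mixes with probability q on Football, chosen so Alex is indifferent: 5q + 0(1−q) = 2q + 1(1−q) gives q = 1/4.
Alex's expected payoff (from either row, since indifferent) is 5·1/4 + 0·3/4 = 5/4.

5/4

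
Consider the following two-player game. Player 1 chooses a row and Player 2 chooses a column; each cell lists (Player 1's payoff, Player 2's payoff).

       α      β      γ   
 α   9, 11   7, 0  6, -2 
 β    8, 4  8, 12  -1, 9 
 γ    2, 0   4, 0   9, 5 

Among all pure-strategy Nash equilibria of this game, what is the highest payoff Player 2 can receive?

12

Both α is a pure NE (Player 1: 9 ≥ 8; Player 2: 11 ≥ 0). Player 2 gets 11.
Both β is a pure NE (Player 1: 8 ≥ 7; Player 2: 12 ≥ 9). Player 2 gets 12.
Both γ is a pure NE (Player 1: 9 ≥ 6; Player 2: 5 ≥ 0). Player 2 gets 5.
Every other cell has a profitable deviation for at least one player. Highest of {11, 12, 5} is 12.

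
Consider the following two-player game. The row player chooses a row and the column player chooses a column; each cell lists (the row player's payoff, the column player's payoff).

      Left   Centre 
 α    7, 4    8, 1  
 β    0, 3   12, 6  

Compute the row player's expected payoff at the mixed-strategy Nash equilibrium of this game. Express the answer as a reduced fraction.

84/11

The column player mixes with probability q on Left, chosen so the row player is indifferent: 7q + 8(1−q) = 0q + 12(1−q) gives q = 4/11.
The row player's expected payoff (from either row, since indifferent) is 7·4/11 + 8·7/11 = 84/11.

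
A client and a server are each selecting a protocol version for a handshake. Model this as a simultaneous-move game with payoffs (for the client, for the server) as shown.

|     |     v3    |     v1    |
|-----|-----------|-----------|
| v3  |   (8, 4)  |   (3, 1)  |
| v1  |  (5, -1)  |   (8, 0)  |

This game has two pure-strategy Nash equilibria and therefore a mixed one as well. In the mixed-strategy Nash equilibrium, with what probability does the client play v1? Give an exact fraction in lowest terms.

3/4

The client's mix p on v3 must make the server indifferent between v3 and v1.
The server's payoff from v3: 4p + (-1)(1−p). From v1: 1p + 0(1−p).
Set equal: 3p = 1(1−p) → p = 1/4.
Probability on v1 is 1 − 1/4 = 3/4.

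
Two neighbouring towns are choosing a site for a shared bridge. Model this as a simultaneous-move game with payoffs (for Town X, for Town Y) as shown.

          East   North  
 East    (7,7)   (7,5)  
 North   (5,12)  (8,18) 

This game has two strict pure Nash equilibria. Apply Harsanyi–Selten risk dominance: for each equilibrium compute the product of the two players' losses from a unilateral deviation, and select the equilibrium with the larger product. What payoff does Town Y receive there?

At both East: Town X loses 7 − 5 = 2 by deviating; Town Y loses 7 − 5 = 2. Product = 2·2 = 4.
At both North: Town X loses 8 − 7 = 1 by deviating; Town Y loses 18 − 12 = 6. Product = 1·6 = 6.
6 > 4, so both North is risk-dominant. Town Y's payoff there is 18.

18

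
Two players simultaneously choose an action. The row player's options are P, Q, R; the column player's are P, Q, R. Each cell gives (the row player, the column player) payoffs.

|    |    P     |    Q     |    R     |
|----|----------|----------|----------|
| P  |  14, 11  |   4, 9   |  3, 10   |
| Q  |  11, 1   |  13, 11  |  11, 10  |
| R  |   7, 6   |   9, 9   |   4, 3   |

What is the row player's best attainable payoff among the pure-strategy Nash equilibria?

14

Both P is a pure NE (the row player: 14 ≥ 11; the column player: 11 ≥ 10). The row player gets 14.
Both Q is a pure NE (the row player: 13 ≥ 9; the column player: 11 ≥ 10). The row player gets 13.
Every other cell has a profitable deviation for at least one player. Highest of {14, 13} is 14.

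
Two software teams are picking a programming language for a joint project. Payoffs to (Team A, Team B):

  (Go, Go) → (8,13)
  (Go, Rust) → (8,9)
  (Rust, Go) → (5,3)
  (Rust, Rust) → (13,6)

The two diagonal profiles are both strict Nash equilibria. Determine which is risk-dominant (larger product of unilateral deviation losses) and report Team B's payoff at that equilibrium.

6

At both Go: Team A loses 8 − 5 = 3 by deviating; Team B loses 13 − 9 = 4. Product = 3·4 = 12.
At both Rust: Team A loses 13 − 8 = 5 by deviating; Team B loses 6 − 3 = 3. Product = 5·3 = 15.
15 > 12, so both Rust is risk-dominant. Team B's payoff there is 6.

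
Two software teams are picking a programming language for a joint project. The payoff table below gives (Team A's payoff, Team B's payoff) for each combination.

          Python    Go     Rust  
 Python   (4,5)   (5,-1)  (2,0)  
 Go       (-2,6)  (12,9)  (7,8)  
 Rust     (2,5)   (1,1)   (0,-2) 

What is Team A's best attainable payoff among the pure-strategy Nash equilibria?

Both Python is a pure NE (Team A: 4 ≥ 2; Team B: 5 ≥ 0). Team A gets 4.
Both Go is a pure NE (Team A: 12 ≥ 5; Team B: 9 ≥ 8). Team A gets 12.
Every other cell has a profitable deviation for at least one player. Highest of {4, 12} is 12.

12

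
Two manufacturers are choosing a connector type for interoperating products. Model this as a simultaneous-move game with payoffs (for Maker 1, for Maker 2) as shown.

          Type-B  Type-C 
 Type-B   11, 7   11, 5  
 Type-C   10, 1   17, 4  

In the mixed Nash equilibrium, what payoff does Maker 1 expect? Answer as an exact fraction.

11

Maker 2 mixes with probability q on Type-B, chosen so Maker 1 is indifferent: 11q + 11(1−q) = 10q + 17(1−q) gives q = 6/7.
Maker 1's expected payoff (from either row, since indifferent) is 11·6/7 + 11·1/7 = 11.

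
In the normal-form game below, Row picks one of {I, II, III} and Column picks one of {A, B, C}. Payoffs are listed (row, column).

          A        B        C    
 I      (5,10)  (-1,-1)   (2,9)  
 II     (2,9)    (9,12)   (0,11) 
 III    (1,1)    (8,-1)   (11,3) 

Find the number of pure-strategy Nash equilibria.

(I, A): Row gets 5 (best alternative 2); Column gets 10 (best alternative 9). Neither deviates — NE.
(II, B): Row gets 9 (best alternative 8); Column gets 12 (best alternative 11). Neither deviates — NE.
(III, C): Row gets 11 (best alternative 2); Column gets 3 (best alternative 1). Neither deviates — NE.
(II, C) is not a NE: Row would switch to III (11 > 0).
No other cell survives both best-response checks, so there are 3 pure NE.

3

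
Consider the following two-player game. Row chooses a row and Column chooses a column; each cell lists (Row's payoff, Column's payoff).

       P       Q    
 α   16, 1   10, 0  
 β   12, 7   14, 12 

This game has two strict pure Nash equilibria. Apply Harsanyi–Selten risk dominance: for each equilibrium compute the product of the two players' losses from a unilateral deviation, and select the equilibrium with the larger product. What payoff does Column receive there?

12

At (α, P): Row loses 16 − 12 = 4 by deviating; Column loses 1 − 0 = 1. Product = 4·1 = 4.
At (β, Q): Row loses 14 − 10 = 4 by deviating; Column loses 12 − 7 = 5. Product = 4·5 = 20.
20 > 4, so (β, Q) is risk-dominant. Column's payoff there is 12.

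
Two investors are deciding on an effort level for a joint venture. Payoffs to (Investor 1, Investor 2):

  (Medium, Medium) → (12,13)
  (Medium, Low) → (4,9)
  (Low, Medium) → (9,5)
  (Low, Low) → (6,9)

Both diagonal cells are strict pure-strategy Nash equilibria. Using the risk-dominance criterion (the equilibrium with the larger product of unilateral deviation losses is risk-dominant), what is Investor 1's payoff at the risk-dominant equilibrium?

12

At both Medium: Investor 1 loses 12 − 9 = 3 by deviating; Investor 2 loses 13 − 9 = 4. Product = 3·4 = 12.
At both Low: Investor 1 loses 6 − 4 = 2 by deviating; Investor 2 loses 9 − 5 = 4. Product = 2·4 = 8.
12 > 8, so both Medium is risk-dominant. Investor 1's payoff there is 12.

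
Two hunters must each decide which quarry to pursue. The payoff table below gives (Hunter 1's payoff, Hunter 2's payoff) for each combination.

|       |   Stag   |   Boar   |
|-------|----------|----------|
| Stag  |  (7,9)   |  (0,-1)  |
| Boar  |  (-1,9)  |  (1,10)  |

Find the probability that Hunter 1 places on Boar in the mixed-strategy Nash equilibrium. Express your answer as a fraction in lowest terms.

10/11

Hunter 1's mix p on Stag must make Hunter 2 indifferent between Stag and Boar.
Hunter 2's payoff from Stag: 9p + 9(1−p). From Boar: (-1)p + 10(1−p).
Set equal: 10p = 1(1−p) → p = 1/11.
Probability on Boar is 1 − 1/11 = 10/11.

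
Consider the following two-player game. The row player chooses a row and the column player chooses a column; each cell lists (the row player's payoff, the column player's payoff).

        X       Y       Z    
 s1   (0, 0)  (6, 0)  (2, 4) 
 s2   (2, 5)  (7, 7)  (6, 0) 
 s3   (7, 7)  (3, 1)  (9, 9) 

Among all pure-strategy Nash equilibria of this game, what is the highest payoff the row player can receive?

9

(s2, Y) is a pure NE (the row player: 7 ≥ 6; the column player: 7 ≥ 5). The row player gets 7.
(s3, Z) is a pure NE (the row player: 9 ≥ 6; the column player: 9 ≥ 7). The row player gets 9.
Every other cell has a profitable deviation for at least one player. Highest of {7, 9} is 9.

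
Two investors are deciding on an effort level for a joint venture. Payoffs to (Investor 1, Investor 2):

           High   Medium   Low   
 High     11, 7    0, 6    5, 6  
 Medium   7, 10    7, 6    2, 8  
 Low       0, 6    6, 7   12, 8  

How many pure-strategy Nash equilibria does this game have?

2

Both High: Investor 1 gets 11 (best alternative 7); Investor 2 gets 7 (best alternative 6). Neither deviates — NE.
Both Low: Investor 1 gets 12 (best alternative 5); Investor 2 gets 8 (best alternative 7). Neither deviates — NE.
Both Medium is not a NE: Investor 2 would switch to High (10 > 6).
No other cell survives both best-response checks, so there are 2 pure NE.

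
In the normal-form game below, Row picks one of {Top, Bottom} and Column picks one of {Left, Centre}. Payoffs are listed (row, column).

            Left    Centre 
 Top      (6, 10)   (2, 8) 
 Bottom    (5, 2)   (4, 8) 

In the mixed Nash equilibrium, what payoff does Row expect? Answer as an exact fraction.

14/3

Column mixes with probability q on Left, chosen so Row is indifferent: 6q + 2(1−q) = 5q + 4(1−q) gives q = 2/3.
Row's expected payoff (from either row, since indifferent) is 6·2/3 + 2·1/3 = 14/3.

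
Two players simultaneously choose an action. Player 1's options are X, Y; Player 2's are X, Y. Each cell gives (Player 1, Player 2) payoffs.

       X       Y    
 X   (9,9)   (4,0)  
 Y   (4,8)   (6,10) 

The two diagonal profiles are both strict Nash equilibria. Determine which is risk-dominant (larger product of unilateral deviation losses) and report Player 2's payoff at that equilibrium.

At both X: Player 1 loses 9 − 4 = 5 by deviating; Player 2 loses 9 − 0 = 9. Product = 5·9 = 45.
At both Y: Player 1 loses 6 − 4 = 2 by deviating; Player 2 loses 10 − 8 = 2. Product = 2·2 = 4.
45 > 4, so both X is risk-dominant. Player 2's payoff there is 9.

9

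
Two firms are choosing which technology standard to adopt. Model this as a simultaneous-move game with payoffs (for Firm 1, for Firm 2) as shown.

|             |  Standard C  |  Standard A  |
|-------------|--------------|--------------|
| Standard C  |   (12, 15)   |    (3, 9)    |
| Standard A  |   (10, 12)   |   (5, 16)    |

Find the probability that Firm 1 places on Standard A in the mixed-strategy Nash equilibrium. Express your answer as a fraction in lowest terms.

3/5

Firm 1's mix p on Standard C must make Firm 2 indifferent between Standard C and Standard A.
Firm 2's payoff from Standard C: 15p + 12(1−p). From Standard A: 9p + 16(1−p).
Set equal: 6p = 4(1−p) → p = 4/10 = 2/5.
Probability on Standard A is 1 − 2/5 = 3/5.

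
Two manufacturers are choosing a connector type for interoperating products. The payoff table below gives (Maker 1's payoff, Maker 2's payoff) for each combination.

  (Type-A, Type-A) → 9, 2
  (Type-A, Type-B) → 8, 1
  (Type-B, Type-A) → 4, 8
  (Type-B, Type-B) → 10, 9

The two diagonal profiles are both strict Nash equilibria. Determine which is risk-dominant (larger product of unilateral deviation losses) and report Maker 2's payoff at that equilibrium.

2

At both Type-A: Maker 1 loses 9 − 4 = 5 by deviating; Maker 2 loses 2 − 1 = 1. Product = 5·1 = 5.
At both Type-B: Maker 1 loses 10 − 8 = 2 by deviating; Maker 2 loses 9 − 8 = 1. Product = 2·1 = 2.
5 > 2, so both Type-A is risk-dominant. Maker 2's payoff there is 2.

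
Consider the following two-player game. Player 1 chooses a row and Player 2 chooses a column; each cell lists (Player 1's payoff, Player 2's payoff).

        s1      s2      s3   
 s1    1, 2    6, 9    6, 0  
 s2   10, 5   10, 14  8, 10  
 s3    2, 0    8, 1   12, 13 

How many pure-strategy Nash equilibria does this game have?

Both s2: Player 1 gets 10 (best alternative 8); Player 2 gets 14 (best alternative 10). Neither deviates — NE.
Both s3: Player 1 gets 12 (best alternative 8); Player 2 gets 13 (best alternative 1). Neither deviates — NE.
Both s1 is not a NE: Player 1 would switch to s2 (10 > 1).
No other cell survives both best-response checks, so there are 2 pure NE.

2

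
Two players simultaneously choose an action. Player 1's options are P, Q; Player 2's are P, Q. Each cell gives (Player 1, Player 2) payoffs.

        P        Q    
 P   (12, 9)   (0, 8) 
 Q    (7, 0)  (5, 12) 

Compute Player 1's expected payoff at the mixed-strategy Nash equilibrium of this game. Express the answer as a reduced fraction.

Player 2 mixes with probability q on P, chosen so Player 1 is indifferent: 12q + 0(1−q) = 7q + 5(1−q) gives q = 1/2.
Player 1's expected payoff (from either row, since indifferent) is 12·1/2 + 0·1/2 = 6.

6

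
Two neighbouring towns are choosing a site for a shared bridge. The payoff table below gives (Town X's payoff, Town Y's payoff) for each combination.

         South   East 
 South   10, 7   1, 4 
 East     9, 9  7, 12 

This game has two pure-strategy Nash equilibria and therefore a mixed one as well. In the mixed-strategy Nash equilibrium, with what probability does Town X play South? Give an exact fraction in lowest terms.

Town X's mix p on South must make Town Y indifferent between South and East.
Town Y's payoff from South: 7p + 9(1−p). From East: 4p + 12(1−p).
Set equal: 3p = 3(1−p) → p = 3/6 = 1/2.

1/2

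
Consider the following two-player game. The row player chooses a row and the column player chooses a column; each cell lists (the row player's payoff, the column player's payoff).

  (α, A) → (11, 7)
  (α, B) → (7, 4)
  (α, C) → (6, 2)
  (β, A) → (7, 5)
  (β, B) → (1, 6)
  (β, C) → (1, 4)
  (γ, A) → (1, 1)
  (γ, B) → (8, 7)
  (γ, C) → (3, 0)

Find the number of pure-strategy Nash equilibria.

(α, A): the row player gets 11 (best alternative 7); the column player gets 7 (best alternative 4). Neither deviates — NE.
(γ, B): the row player gets 8 (best alternative 7); the column player gets 7 (best alternative 1). Neither deviates — NE.
(γ, C) is not a NE: the row player would switch to α (6 > 3).
No other cell survives both best-response checks, so there are 2 pure NE.

2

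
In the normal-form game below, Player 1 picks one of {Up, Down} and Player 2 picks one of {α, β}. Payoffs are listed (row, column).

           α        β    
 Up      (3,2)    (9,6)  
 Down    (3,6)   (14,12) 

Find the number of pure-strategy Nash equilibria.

(Down, β): Player 1 gets 14 (best alternative 9); Player 2 gets 12 (best alternative 6). Neither deviates — NE.
(Up, α) is not a NE: Player 2 would switch to β (6 > 2).
No other cell survives both best-response checks, so there is 1 pure NE.

1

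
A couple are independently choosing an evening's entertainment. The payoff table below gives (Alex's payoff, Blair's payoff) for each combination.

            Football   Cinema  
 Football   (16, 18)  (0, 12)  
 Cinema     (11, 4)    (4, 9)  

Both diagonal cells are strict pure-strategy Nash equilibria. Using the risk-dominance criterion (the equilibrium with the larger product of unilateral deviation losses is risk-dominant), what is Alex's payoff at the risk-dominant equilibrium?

16

At both Football: Alex loses 16 − 11 = 5 by deviating; Blair loses 18 − 12 = 6. Product = 5·6 = 30.
At both Cinema: Alex loses 4 − 0 = 4 by deviating; Blair loses 9 − 4 = 5. Product = 4·5 = 20.
30 > 20, so both Football is risk-dominant. Alex's payoff there is 16.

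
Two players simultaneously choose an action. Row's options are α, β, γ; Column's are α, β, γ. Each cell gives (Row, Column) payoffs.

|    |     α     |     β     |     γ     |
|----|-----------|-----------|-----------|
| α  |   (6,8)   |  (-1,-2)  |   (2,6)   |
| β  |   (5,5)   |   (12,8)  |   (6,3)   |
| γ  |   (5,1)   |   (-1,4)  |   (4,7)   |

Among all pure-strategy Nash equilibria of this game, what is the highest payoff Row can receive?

12

Both α is a pure NE (Row: 6 ≥ 5; Column: 8 ≥ 6). Row gets 6.
Both β is a pure NE (Row: 12 ≥ -1; Column: 8 ≥ 5). Row gets 12.
Every other cell has a profitable deviation for at least one player. Highest of {6, 12} is 12.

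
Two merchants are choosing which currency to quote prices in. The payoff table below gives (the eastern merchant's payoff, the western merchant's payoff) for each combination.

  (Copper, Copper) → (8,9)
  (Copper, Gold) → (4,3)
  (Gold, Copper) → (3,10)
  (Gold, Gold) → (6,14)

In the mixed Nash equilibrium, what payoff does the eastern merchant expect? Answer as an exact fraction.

The western merchant mixes with probability q on Copper, chosen so the eastern merchant is indifferent: 8q + 4(1−q) = 3q + 6(1−q) gives q = 2/7.
The eastern merchant's expected payoff (from either row, since indifferent) is 8·2/7 + 4·5/7 = 36/7.

36/7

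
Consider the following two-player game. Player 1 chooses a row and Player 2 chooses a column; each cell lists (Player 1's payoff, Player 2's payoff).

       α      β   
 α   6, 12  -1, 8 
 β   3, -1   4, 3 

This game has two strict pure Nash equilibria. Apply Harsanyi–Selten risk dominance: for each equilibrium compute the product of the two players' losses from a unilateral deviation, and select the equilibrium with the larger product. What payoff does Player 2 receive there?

3

At both α: Player 1 loses 6 − 3 = 3 by deviating; Player 2 loses 12 − 8 = 4. Product = 3·4 = 12.
At both β: Player 1 loses 4 − (-1) = 5 by deviating; Player 2 loses 3 − (-1) = 4. Product = 5·4 = 20.
20 > 12, so both β is risk-dominant. Player 2's payoff there is 3.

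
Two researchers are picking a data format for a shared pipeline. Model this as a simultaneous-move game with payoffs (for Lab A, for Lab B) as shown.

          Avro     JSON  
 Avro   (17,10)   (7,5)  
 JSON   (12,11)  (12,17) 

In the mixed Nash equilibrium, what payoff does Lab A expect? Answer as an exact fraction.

Lab B mixes with probability q on Avro, chosen so Lab A is indifferent: 17q + 7(1−q) = 12q + 12(1−q) gives q = 1/2.
Lab A's expected payoff (from either row, since indifferent) is 17·1/2 + 7·1/2 = 12.

12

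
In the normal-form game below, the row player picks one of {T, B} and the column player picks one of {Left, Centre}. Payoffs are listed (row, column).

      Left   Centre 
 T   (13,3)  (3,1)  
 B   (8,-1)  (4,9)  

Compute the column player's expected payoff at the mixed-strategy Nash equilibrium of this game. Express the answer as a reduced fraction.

The row player mixes with probability p on T, chosen so the column player is indifferent: 3p + (-1)(1−p) = 1p + 9(1−p) gives p = 5/6.
The column player's expected payoff is 3·5/6 + (-1)·1/6 = 7/3.

7/3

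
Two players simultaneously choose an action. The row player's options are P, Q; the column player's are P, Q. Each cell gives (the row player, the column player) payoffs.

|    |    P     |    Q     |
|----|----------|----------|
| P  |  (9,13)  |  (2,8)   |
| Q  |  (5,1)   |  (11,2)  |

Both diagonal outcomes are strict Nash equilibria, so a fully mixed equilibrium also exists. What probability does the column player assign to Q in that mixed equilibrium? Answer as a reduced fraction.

4/13

The column player's mix q on P must make the row player indifferent between P and Q.
The row player's payoff from P: 9q + 2(1−q). From Q: 5q + 11(1−q).
Set equal: 4q = 9(1−q) → q = 9/13.
Probability on Q is 1 − 9/13 = 4/13.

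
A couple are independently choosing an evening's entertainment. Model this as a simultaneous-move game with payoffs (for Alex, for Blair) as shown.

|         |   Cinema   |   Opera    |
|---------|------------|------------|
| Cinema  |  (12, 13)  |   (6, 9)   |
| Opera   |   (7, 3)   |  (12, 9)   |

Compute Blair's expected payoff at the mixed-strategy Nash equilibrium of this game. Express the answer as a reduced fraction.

9

Alex mixes with probability p on Cinema, chosen so Blair is indifferent: 13p + 3(1−p) = 9p + 9(1−p) gives p = 3/5.
Blair's expected payoff is 13·3/5 + 3·2/5 = 9.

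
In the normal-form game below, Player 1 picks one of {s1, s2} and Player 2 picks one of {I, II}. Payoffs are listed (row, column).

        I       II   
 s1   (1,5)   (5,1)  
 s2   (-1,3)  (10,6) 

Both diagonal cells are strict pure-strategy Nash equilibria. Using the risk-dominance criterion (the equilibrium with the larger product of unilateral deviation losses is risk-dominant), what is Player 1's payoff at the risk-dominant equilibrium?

10

At (s1, I): Player 1 loses 1 − (-1) = 2 by deviating; Player 2 loses 5 − 1 = 4. Product = 2·4 = 8.
At (s2, II): Player 1 loses 10 − 5 = 5 by deviating; Player 2 loses 6 − 3 = 3. Product = 5·3 = 15.
15 > 8, so (s2, II) is risk-dominant. Player 1's payoff there is 10.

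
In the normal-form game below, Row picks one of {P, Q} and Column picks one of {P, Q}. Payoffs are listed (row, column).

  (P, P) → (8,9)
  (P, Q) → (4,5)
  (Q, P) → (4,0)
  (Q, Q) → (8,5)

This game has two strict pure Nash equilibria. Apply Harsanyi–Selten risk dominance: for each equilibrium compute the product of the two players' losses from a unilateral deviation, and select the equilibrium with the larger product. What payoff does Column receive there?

5

At both P: Row loses 8 − 4 = 4 by deviating; Column loses 9 − 5 = 4. Product = 4·4 = 16.
At both Q: Row loses 8 − 4 = 4 by deviating; Column loses 5 − 0 = 5. Product = 4·5 = 20.
20 > 16, so both Q is risk-dominant. Column's payoff there is 5.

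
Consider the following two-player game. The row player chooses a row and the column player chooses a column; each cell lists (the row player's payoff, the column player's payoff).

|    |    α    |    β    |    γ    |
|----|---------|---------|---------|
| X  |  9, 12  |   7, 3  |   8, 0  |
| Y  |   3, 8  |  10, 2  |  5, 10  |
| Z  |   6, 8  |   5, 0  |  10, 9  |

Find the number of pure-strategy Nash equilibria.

(X, α): the row player gets 9 (best alternative 6); the column player gets 12 (best alternative 3). Neither deviates — NE.
(Z, γ): the row player gets 10 (best alternative 8); the column player gets 9 (best alternative 8). Neither deviates — NE.
(Y, β) is not a NE: the column player would switch to γ (10 > 2).
No other cell survives both best-response checks, so there are 2 pure NE.

2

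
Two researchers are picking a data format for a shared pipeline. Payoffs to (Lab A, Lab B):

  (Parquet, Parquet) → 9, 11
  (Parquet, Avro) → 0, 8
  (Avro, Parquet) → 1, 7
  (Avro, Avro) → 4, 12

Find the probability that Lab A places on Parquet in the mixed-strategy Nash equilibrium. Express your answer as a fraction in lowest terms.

Lab A's mix p on Parquet must make Lab B indifferent between Parquet and Avro.
Lab B's payoff from Parquet: 11p + 7(1−p). From Avro: 8p + 12(1−p).
Set equal: 3p = 5(1−p) → p = 5/8.

5/8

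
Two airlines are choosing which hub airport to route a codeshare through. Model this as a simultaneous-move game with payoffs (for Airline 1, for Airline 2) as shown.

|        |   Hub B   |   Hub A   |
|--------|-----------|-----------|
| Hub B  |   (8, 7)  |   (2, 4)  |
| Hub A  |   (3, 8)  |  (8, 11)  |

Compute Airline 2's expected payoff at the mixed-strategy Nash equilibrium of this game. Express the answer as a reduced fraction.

15/2

Airline 1 mixes with probability p on Hub B, chosen so Airline 2 is indifferent: 7p + 8(1−p) = 4p + 11(1−p) gives p = 1/2.
Airline 2's expected payoff is 7·1/2 + 8·1/2 = 15/2.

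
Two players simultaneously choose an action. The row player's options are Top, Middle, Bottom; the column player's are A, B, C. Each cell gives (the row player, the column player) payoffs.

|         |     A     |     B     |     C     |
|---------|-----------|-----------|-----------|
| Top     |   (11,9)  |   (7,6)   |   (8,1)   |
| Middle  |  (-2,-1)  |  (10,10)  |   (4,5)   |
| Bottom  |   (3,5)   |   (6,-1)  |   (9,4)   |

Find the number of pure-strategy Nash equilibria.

2

(Top, A): the row player gets 11 (best alternative 3); the column player gets 9 (best alternative 6). Neither deviates — NE.
(Middle, B): the row player gets 10 (best alternative 7); the column player gets 10 (best alternative 5). Neither deviates — NE.
(Bottom, C) is not a NE: the column player would switch to A (5 > 4).
No other cell survives both best-response checks, so there are 2 pure NE.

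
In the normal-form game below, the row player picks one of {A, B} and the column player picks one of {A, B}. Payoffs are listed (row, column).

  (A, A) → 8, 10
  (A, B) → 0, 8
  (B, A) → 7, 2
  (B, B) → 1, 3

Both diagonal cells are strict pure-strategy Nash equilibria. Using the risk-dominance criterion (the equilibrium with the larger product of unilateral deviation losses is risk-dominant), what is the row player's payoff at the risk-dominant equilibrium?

8

At both A: the row player loses 8 − 7 = 1 by deviating; the column player loses 10 − 8 = 2. Product = 1·2 = 2.
At both B: the row player loses 1 − 0 = 1 by deviating; the column player loses 3 − 2 = 1. Product = 1·1 = 1.
2 > 1, so both A is risk-dominant. The row player's payoff there is 8.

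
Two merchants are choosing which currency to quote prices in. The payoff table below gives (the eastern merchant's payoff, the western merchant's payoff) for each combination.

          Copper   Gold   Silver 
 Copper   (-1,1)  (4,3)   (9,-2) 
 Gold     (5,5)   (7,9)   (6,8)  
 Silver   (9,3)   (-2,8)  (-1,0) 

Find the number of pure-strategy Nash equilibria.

Both Gold: the eastern merchant gets 7 (best alternative 4); the western merchant gets 9 (best alternative 8). Neither deviates — NE.
Both Copper is not a NE: the eastern merchant would switch to Silver (9 > -1).
No other cell survives both best-response checks, so there is 1 pure NE.

1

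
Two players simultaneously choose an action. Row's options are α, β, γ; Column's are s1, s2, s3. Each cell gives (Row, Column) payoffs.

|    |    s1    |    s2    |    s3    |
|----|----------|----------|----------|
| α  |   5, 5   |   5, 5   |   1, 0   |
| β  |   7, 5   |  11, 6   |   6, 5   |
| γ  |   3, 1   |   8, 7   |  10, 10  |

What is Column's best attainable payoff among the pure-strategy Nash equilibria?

(β, s2) is a pure NE (Row: 11 ≥ 8; Column: 6 ≥ 5). Column gets 6.
(γ, s3) is a pure NE (Row: 10 ≥ 6; Column: 10 ≥ 7). Column gets 10.
Every other cell has a profitable deviation for at least one player. Highest of {6, 10} is 10.

10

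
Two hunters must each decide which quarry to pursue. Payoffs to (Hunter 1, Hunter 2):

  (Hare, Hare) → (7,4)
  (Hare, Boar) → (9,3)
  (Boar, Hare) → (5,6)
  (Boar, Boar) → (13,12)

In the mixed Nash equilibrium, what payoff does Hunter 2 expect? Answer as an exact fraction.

30/7

Hunter 1 mixes with probability p on Hare, chosen so Hunter 2 is indifferent: 4p + 6(1−p) = 3p + 12(1−p) gives p = 6/7.
Hunter 2's expected payoff is 4·6/7 + 6·1/7 = 30/7.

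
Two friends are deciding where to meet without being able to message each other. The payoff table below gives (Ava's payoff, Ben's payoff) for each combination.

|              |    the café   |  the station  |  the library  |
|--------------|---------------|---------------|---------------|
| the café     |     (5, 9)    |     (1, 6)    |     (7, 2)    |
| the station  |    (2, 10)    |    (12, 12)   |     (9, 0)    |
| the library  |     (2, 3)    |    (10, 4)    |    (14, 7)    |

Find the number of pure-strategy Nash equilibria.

3

Both the café: Ava gets 5 (best alternative 2); Ben gets 9 (best alternative 6). Neither deviates — NE.
Both the station: Ava gets 12 (best alternative 10); Ben gets 12 (best alternative 10). Neither deviates — NE.
Both the library: Ava gets 14 (best alternative 9); Ben gets 7 (best alternative 4). Neither deviates — NE.
(the library, the café) is not a NE: Ava would switch to the café (5 > 2).
No other cell survives both best-response checks, so there are 3 pure NE.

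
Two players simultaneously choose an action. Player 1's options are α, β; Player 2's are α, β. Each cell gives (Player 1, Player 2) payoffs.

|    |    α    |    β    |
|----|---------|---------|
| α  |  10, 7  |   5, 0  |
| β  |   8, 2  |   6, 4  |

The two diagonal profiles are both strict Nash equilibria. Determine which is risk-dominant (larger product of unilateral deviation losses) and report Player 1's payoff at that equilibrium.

10

At both α: Player 1 loses 10 − 8 = 2 by deviating; Player 2 loses 7 − 0 = 7. Product = 2·7 = 14.
At both β: Player 1 loses 6 − 5 = 1 by deviating; Player 2 loses 4 − 2 = 2. Product = 1·2 = 2.
14 > 2, so both α is risk-dominant. Player 1's payoff there is 10.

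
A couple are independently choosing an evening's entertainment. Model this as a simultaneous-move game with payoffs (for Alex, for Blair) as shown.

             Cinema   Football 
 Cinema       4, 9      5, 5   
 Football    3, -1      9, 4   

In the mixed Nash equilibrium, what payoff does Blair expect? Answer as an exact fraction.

41/9

Alex mixes with probability p on Cinema, chosen so Blair is indifferent: 9p + (-1)(1−p) = 5p + 4(1−p) gives p = 5/9.
Blair's expected payoff is 9·5/9 + (-1)·4/9 = 41/9.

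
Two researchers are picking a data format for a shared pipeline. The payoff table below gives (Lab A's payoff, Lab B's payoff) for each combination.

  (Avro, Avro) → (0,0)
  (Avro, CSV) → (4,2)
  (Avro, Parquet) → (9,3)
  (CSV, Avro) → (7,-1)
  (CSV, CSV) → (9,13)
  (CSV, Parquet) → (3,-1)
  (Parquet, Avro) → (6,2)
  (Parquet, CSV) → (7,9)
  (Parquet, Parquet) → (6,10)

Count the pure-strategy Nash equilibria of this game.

2

(Avro, Parquet): Lab A gets 9 (best alternative 6); Lab B gets 3 (best alternative 2). Neither deviates — NE.
Both CSV: Lab A gets 9 (best alternative 7); Lab B gets 13 (best alternative -1). Neither deviates — NE.
Both Parquet is not a NE: Lab A would switch to Avro (9 > 6).
No other cell survives both best-response checks, so there are 2 pure NE.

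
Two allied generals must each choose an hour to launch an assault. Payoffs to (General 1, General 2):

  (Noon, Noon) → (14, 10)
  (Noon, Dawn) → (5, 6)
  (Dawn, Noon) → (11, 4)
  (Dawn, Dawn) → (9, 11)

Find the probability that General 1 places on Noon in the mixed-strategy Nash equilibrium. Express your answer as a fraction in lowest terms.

General 1's mix p on Noon must make General 2 indifferent between Noon and Dawn.
General 2's payoff from Noon: 10p + 4(1−p). From Dawn: 6p + 11(1−p).
Set equal: 4p = 7(1−p) → p = 7/11.

7/11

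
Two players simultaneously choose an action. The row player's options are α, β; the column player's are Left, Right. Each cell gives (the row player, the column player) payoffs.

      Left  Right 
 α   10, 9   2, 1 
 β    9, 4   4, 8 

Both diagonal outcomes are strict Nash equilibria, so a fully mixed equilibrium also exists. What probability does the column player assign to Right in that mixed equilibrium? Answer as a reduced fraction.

The column player's mix q on Left must make the row player indifferent between α and β.
The row player's payoff from α: 10q + 2(1−q). From β: 9q + 4(1−q).
Set equal: 1q = 2(1−q) → q = 2/3.
Probability on Right is 1 − 2/3 = 1/3.

1/3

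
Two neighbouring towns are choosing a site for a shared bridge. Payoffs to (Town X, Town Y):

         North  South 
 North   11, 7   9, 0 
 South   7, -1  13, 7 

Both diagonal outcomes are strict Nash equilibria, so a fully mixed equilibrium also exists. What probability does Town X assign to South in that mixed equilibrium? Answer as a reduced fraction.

7/15

Town X's mix p on North must make Town Y indifferent between North and South.
Town Y's payoff from North: 7p + (-1)(1−p). From South: 0p + 7(1−p).
Set equal: 7p = 8(1−p) → p = 8/15.
Probability on South is 1 − 8/15 = 7/15.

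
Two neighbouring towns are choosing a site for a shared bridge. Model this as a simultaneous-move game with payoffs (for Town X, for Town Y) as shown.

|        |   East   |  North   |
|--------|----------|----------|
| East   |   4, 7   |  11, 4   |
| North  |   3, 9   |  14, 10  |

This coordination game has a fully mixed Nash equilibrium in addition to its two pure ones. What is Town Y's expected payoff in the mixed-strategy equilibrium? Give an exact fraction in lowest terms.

Town X mixes with probability p on East, chosen so Town Y is indifferent: 7p + 9(1−p) = 4p + 10(1−p) gives p = 1/4.
Town Y's expected payoff is 7·1/4 + 9·3/4 = 17/2.

17/2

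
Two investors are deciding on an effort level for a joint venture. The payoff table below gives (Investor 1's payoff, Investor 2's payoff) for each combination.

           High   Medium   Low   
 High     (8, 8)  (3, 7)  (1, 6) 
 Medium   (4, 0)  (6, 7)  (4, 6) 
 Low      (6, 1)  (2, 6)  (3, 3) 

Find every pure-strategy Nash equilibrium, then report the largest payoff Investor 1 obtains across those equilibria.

Both High is a pure NE (Investor 1: 8 ≥ 6; Investor 2: 8 ≥ 7). Investor 1 gets 8.
Both Medium is a pure NE (Investor 1: 6 ≥ 3; Investor 2: 7 ≥ 6). Investor 1 gets 6.
Every other cell has a profitable deviation for at least one player. Highest of {8, 6} is 8.

8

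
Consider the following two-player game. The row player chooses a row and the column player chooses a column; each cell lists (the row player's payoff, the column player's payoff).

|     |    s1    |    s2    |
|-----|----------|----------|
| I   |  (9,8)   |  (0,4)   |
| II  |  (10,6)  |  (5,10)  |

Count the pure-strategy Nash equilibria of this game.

(II, s2): the row player gets 5 (best alternative 0); the column player gets 10 (best alternative 6). Neither deviates — NE.
(I, s1) is not a NE: the row player would switch to II (10 > 9).
No other cell survives both best-response checks, so there is 1 pure NE.

1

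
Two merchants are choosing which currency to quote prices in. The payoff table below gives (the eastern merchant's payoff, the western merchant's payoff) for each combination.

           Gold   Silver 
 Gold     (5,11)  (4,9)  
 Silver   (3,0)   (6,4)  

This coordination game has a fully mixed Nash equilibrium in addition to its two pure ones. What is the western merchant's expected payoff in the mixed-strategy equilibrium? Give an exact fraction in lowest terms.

22/3

The eastern merchant mixes with probability p on Gold, chosen so the western merchant is indifferent: 11p + 0(1−p) = 9p + 4(1−p) gives p = 2/3.
The western merchant's expected payoff is 11·2/3 + 0·1/3 = 22/3.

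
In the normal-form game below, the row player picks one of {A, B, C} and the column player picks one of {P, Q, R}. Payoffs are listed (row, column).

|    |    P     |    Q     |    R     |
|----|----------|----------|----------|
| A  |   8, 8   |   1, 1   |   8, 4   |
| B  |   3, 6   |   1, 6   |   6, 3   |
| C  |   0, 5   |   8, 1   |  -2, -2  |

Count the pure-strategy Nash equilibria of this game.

(A, P): the row player gets 8 (best alternative 3); the column player gets 8 (best alternative 4). Neither deviates — NE.
(C, R) is not a NE: the row player would switch to A (8 > -2).
No other cell survives both best-response checks, so there is 1 pure NE.

1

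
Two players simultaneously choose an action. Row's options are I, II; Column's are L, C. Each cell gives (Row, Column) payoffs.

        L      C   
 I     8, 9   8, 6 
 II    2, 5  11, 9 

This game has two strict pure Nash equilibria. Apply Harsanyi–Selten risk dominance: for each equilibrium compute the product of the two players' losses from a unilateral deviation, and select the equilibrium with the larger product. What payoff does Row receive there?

At (I, L): Row loses 8 − 2 = 6 by deviating; Column loses 9 − 6 = 3. Product = 6·3 = 18.
At (II, C): Row loses 11 − 8 = 3 by deviating; Column loses 9 − 5 = 4. Product = 3·4 = 12.
18 > 12, so (I, L) is risk-dominant. Row's payoff there is 8.

8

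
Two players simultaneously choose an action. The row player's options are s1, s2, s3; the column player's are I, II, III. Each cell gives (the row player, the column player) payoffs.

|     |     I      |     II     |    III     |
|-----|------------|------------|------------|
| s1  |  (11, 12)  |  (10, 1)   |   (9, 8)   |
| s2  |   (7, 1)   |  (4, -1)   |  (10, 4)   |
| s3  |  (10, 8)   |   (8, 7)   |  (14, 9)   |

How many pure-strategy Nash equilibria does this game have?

(s1, I): the row player gets 11 (best alternative 10); the column player gets 12 (best alternative 8). Neither deviates — NE.
(s3, III): the row player gets 14 (best alternative 10); the column player gets 9 (best alternative 8). Neither deviates — NE.
(s2, II) is not a NE: the row player would switch to s1 (10 > 4).
No other cell survives both best-response checks, so there are 2 pure NE.

2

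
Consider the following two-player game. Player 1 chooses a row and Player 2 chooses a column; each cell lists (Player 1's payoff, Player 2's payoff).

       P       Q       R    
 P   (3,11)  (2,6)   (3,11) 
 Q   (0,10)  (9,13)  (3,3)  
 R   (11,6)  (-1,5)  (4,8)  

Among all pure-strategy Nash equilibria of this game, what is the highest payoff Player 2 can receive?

Both Q is a pure NE (Player 1: 9 ≥ 2; Player 2: 13 ≥ 10). Player 2 gets 13.
Both R is a pure NE (Player 1: 4 ≥ 3; Player 2: 8 ≥ 6). Player 2 gets 8.
Every other cell has a profitable deviation for at least one player. Highest of {13, 8} is 13.

13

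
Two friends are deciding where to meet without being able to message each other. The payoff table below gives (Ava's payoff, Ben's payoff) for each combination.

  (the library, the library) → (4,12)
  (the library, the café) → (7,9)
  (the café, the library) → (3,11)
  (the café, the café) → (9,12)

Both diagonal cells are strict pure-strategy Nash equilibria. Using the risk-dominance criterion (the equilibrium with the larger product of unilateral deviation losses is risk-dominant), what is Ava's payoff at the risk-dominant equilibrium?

4

At both the library: Ava loses 4 − 3 = 1 by deviating; Ben loses 12 − 9 = 3. Product = 1·3 = 3.
At both the café: Ava loses 9 − 7 = 2 by deviating; Ben loses 12 − 11 = 1. Product = 2·1 = 2.
3 > 2, so both the library is risk-dominant. Ava's payoff there is 4.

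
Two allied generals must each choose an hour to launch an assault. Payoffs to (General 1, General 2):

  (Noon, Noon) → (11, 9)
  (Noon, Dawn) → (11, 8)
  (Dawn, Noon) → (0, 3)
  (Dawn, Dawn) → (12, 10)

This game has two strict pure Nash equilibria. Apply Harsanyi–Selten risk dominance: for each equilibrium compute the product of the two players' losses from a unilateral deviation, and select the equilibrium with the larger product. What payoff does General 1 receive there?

At both Noon: General 1 loses 11 − 0 = 11 by deviating; General 2 loses 9 − 8 = 1. Product = 11·1 = 11.
At both Dawn: General 1 loses 12 − 11 = 1 by deviating; General 2 loses 10 − 3 = 7. Product = 1·7 = 7.
11 > 7, so both Noon is risk-dominant. General 1's payoff there is 11.

11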